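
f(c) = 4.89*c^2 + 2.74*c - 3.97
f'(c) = 9.78*c + 2.74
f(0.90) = 2.46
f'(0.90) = 11.54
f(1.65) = 13.86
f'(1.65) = 18.88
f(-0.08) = -4.16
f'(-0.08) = 1.96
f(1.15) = 5.65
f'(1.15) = 13.99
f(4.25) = 96.00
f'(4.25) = 44.30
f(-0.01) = -4.00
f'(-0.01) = 2.64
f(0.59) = -0.65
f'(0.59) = 8.51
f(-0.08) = -4.16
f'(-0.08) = 1.96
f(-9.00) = 367.46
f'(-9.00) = -85.28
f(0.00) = -3.97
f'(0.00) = 2.74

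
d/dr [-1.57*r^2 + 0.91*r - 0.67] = 0.91 - 3.14*r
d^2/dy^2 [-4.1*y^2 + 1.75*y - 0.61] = -8.20000000000000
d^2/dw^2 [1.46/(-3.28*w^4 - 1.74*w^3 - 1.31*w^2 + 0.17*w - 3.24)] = ((57.4656*w^2 + 15.2424*w + 3.8252)*(3.28*w^4 + 1.74*w^3 + 1.31*w^2 - 0.17*w + 3.24) - 1.46*(13.12*w^3 + 5.22*w^2 + 2.62*w - 0.17)*(26.24*w^3 + 10.44*w^2 + 5.24*w - 0.34))/(3.28*w^4 + 1.74*w^3 + 1.31*w^2 - 0.17*w + 3.24)^3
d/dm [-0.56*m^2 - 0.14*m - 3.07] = -1.12*m - 0.14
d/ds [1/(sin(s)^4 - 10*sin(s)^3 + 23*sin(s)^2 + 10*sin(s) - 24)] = 2*(-2*sin(s)^3 + 15*sin(s)^2 - 23*sin(s) - 5)/((sin(s) - 6)^2*(sin(s) - 4)^2*cos(s)^3)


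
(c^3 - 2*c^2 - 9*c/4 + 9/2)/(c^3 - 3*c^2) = (4*c^3 - 8*c^2 - 9*c + 18)/(4*c^2*(c - 3))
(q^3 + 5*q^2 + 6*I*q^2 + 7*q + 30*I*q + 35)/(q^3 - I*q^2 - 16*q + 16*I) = (q^2 + q*(5 + 7*I) + 35*I)/(q^2 - 16)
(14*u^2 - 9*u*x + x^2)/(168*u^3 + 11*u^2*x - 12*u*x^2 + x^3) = (-2*u + x)/(-24*u^2 - 5*u*x + x^2)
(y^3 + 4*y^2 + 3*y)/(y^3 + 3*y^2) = (y + 1)/y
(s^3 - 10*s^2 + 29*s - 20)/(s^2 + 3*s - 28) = (s^2 - 6*s + 5)/(s + 7)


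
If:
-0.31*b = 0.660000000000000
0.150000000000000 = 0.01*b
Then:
No Solution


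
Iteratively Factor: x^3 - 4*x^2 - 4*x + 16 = (x - 4)*(x^2 - 4) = (x - 4)*(x - 2)*(x + 2)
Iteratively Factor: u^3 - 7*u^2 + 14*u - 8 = (u - 2)*(u^2 - 5*u + 4) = (u - 4)*(u - 2)*(u - 1)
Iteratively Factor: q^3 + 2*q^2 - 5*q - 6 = (q + 3)*(q^2 - q - 2) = (q - 2)*(q + 3)*(q + 1)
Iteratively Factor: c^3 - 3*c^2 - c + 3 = (c - 3)*(c^2 - 1) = (c - 3)*(c + 1)*(c - 1)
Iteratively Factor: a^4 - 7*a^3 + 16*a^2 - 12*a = (a)*(a^3 - 7*a^2 + 16*a - 12) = a*(a - 3)*(a^2 - 4*a + 4) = a*(a - 3)*(a - 2)*(a - 2)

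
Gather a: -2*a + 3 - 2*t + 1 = -2*a - 2*t + 4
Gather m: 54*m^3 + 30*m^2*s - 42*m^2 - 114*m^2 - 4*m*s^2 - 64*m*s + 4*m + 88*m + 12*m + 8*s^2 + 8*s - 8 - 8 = 54*m^3 + m^2*(30*s - 156) + m*(-4*s^2 - 64*s + 104) + 8*s^2 + 8*s - 16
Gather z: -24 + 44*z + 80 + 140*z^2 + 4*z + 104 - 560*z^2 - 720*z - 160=-420*z^2 - 672*z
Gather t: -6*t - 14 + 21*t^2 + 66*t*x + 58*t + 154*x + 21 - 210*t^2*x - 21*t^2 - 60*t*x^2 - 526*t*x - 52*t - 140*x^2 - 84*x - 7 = -210*t^2*x + t*(-60*x^2 - 460*x) - 140*x^2 + 70*x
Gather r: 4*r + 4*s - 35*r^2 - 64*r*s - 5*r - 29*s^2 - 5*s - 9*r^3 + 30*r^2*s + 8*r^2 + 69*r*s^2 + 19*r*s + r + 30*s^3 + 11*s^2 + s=-9*r^3 + r^2*(30*s - 27) + r*(69*s^2 - 45*s) + 30*s^3 - 18*s^2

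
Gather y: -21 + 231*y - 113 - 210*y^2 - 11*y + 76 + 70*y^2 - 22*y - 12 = -140*y^2 + 198*y - 70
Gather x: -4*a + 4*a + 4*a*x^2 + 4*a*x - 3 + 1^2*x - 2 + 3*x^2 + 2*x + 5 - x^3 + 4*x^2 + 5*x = -x^3 + x^2*(4*a + 7) + x*(4*a + 8)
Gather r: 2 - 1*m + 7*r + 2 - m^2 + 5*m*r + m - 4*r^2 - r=-m^2 - 4*r^2 + r*(5*m + 6) + 4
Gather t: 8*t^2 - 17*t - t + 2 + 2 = 8*t^2 - 18*t + 4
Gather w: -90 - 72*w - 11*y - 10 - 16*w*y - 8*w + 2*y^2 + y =w*(-16*y - 80) + 2*y^2 - 10*y - 100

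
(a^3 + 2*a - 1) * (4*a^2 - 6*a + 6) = 4*a^5 - 6*a^4 + 14*a^3 - 16*a^2 + 18*a - 6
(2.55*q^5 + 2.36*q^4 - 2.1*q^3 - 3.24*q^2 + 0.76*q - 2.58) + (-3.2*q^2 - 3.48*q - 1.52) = 2.55*q^5 + 2.36*q^4 - 2.1*q^3 - 6.44*q^2 - 2.72*q - 4.1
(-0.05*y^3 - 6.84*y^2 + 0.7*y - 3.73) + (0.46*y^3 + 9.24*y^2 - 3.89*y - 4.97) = 0.41*y^3 + 2.4*y^2 - 3.19*y - 8.7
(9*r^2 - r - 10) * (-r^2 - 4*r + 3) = -9*r^4 - 35*r^3 + 41*r^2 + 37*r - 30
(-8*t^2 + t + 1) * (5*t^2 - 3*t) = -40*t^4 + 29*t^3 + 2*t^2 - 3*t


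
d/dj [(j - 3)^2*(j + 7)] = (j - 3)*(3*j + 11)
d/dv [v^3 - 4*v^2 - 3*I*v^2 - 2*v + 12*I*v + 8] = 3*v^2 - 8*v - 6*I*v - 2 + 12*I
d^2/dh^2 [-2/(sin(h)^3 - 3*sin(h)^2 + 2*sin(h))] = 2*(9*sin(h)^2 - 24*sin(h) + 4 + 34/sin(h) - 28/sin(h)^2 + 8/sin(h)^3)/((sin(h) - 2)^3*(sin(h) - 1)^2)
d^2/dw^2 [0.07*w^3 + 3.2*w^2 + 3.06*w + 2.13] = 0.42*w + 6.4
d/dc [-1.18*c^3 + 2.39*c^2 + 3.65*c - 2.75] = -3.54*c^2 + 4.78*c + 3.65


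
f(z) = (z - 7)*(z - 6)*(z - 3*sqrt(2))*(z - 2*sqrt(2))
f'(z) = (z - 7)*(z - 6)*(z - 3*sqrt(2)) + (z - 7)*(z - 6)*(z - 2*sqrt(2)) + (z - 7)*(z - 3*sqrt(2))*(z - 2*sqrt(2)) + (z - 6)*(z - 3*sqrt(2))*(z - 2*sqrt(2)) = 4*z^3 - 39*z^2 - 15*sqrt(2)*z^2 + 108*z + 130*sqrt(2)*z - 210*sqrt(2) - 156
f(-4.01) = 6219.72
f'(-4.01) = -2849.45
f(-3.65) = 5254.95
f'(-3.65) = -2514.93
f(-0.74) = 927.55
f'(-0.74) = -703.55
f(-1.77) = 1884.06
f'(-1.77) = -1180.38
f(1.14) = 149.19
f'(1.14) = -192.61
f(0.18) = 427.07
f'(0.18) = -402.38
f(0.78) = 230.30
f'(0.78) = -260.08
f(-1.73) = 1837.28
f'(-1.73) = -1158.80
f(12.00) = 2134.42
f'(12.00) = 1290.49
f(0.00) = 504.00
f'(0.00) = -452.98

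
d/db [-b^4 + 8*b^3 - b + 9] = -4*b^3 + 24*b^2 - 1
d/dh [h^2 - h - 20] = 2*h - 1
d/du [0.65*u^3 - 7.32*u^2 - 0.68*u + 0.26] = 1.95*u^2 - 14.64*u - 0.68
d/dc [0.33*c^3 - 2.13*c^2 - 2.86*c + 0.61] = 0.99*c^2 - 4.26*c - 2.86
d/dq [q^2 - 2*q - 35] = 2*q - 2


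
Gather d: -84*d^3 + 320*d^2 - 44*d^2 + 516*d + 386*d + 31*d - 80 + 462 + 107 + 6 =-84*d^3 + 276*d^2 + 933*d + 495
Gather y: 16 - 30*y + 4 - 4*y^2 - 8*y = -4*y^2 - 38*y + 20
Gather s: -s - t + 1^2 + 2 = -s - t + 3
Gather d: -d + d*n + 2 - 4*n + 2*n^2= d*(n - 1) + 2*n^2 - 4*n + 2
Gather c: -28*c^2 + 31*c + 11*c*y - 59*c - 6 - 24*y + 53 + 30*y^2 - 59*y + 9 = -28*c^2 + c*(11*y - 28) + 30*y^2 - 83*y + 56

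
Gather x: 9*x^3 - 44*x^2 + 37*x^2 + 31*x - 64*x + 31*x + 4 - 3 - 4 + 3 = 9*x^3 - 7*x^2 - 2*x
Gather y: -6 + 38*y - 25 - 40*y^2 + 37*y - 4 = -40*y^2 + 75*y - 35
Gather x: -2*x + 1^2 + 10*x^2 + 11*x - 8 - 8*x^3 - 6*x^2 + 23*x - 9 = -8*x^3 + 4*x^2 + 32*x - 16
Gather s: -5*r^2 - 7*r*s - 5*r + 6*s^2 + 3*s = -5*r^2 - 5*r + 6*s^2 + s*(3 - 7*r)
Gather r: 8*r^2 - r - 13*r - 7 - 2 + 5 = 8*r^2 - 14*r - 4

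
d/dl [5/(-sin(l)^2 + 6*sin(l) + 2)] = 10*(sin(l) - 3)*cos(l)/(6*sin(l) + cos(l)^2 + 1)^2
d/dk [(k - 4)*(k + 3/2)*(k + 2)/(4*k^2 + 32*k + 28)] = (k^4 + 16*k^3 + 28*k^2 + 17*k + 19)/(4*(k^4 + 16*k^3 + 78*k^2 + 112*k + 49))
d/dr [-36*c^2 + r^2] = 2*r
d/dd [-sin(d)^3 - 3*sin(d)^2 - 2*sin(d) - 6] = (-6*sin(d) + 3*cos(d)^2 - 5)*cos(d)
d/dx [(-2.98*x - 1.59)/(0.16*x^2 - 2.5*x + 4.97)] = (0.4768*x^2 + 0.5088*x - 18.7856)/(0.0256*x^4 - 0.8*x^3 + 7.8404*x^2 - 24.85*x + 24.7009)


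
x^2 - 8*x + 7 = (x - 7)*(x - 1)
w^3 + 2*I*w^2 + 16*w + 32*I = (w - 4*I)*(w + 2*I)*(w + 4*I)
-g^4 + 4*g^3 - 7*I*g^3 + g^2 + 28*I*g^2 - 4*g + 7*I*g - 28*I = (g - 4)*(g + 7*I)*(I*g - I)*(I*g + I)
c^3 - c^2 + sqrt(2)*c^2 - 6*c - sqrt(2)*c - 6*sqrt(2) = (c - 3)*(c + 2)*(c + sqrt(2))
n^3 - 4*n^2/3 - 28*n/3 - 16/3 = (n - 4)*(n + 2/3)*(n + 2)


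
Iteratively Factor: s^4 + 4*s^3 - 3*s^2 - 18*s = (s + 3)*(s^3 + s^2 - 6*s) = s*(s + 3)*(s^2 + s - 6) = s*(s + 3)^2*(s - 2)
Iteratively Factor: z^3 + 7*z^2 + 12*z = (z + 3)*(z^2 + 4*z) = z*(z + 3)*(z + 4)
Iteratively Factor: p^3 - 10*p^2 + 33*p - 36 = (p - 4)*(p^2 - 6*p + 9) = (p - 4)*(p - 3)*(p - 3)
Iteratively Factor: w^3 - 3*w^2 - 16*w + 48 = (w + 4)*(w^2 - 7*w + 12) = (w - 3)*(w + 4)*(w - 4)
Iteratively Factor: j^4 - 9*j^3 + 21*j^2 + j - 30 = (j - 2)*(j^3 - 7*j^2 + 7*j + 15) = (j - 2)*(j + 1)*(j^2 - 8*j + 15) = (j - 5)*(j - 2)*(j + 1)*(j - 3)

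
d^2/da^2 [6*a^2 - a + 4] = 12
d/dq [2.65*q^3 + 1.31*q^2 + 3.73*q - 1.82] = 7.95*q^2 + 2.62*q + 3.73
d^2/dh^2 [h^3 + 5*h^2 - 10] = 6*h + 10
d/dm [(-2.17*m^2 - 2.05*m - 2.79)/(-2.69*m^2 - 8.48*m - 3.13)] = (12.8871*m^2 - 1.426*m - 17.2427)/(7.2361*m^4 + 45.6224*m^3 + 88.7498*m^2 + 53.0848*m + 9.7969)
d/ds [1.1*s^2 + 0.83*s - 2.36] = 2.2*s + 0.83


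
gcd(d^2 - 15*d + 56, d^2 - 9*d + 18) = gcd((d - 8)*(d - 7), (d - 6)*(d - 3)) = 1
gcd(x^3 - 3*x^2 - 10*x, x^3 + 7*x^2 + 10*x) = x^2 + 2*x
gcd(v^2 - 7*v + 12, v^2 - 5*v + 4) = v - 4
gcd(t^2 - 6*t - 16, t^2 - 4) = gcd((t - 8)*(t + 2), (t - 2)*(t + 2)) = t + 2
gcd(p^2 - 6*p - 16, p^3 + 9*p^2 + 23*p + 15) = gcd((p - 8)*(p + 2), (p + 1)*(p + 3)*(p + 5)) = 1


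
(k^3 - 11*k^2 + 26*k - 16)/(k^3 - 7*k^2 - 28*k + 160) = (k^2 - 3*k + 2)/(k^2 + k - 20)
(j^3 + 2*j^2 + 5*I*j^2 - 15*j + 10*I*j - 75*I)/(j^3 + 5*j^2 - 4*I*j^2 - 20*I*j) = (j^2 + j*(-3 + 5*I) - 15*I)/(j*(j - 4*I))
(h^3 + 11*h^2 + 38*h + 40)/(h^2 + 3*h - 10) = (h^2 + 6*h + 8)/(h - 2)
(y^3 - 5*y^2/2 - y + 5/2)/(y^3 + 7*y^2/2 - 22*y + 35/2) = (y + 1)/(y + 7)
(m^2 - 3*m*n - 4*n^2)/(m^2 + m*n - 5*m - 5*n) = (m - 4*n)/(m - 5)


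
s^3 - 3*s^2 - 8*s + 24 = (s - 3)*(s - 2*sqrt(2))*(s + 2*sqrt(2))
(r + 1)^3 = r^3 + 3*r^2 + 3*r + 1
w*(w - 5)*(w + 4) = w^3 - w^2 - 20*w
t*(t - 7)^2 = t^3 - 14*t^2 + 49*t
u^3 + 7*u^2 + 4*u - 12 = (u - 1)*(u + 2)*(u + 6)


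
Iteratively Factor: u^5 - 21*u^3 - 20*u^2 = (u - 5)*(u^4 + 5*u^3 + 4*u^2) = u*(u - 5)*(u^3 + 5*u^2 + 4*u) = u^2*(u - 5)*(u^2 + 5*u + 4) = u^2*(u - 5)*(u + 4)*(u + 1)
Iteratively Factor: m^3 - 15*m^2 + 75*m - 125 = (m - 5)*(m^2 - 10*m + 25) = (m - 5)^2*(m - 5)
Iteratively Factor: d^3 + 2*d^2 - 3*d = (d + 3)*(d^2 - d) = d*(d + 3)*(d - 1)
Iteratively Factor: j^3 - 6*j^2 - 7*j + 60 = (j + 3)*(j^2 - 9*j + 20) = (j - 4)*(j + 3)*(j - 5)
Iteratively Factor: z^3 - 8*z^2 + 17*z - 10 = (z - 5)*(z^2 - 3*z + 2) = (z - 5)*(z - 1)*(z - 2)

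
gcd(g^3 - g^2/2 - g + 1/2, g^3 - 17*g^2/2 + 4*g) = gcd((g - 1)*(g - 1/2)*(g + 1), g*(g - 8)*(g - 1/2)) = g - 1/2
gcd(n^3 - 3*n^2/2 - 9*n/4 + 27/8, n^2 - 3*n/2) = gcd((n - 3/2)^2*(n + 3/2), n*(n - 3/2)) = n - 3/2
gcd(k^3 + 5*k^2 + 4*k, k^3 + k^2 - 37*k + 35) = 1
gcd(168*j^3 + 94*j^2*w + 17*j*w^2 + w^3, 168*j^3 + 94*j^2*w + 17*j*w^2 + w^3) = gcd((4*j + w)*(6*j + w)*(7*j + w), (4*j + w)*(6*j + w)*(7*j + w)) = 168*j^3 + 94*j^2*w + 17*j*w^2 + w^3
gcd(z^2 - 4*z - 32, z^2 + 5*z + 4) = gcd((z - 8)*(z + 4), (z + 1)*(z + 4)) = z + 4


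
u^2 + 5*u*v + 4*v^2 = (u + v)*(u + 4*v)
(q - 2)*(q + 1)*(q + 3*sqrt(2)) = q^3 - q^2 + 3*sqrt(2)*q^2 - 3*sqrt(2)*q - 2*q - 6*sqrt(2)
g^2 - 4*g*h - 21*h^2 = (g - 7*h)*(g + 3*h)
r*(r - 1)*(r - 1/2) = r^3 - 3*r^2/2 + r/2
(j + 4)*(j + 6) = j^2 + 10*j + 24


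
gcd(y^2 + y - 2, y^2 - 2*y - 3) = 1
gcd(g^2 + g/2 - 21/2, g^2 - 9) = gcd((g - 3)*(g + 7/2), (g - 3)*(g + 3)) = g - 3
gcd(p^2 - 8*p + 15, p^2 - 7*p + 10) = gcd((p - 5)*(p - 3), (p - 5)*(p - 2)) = p - 5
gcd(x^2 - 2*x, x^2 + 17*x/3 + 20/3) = 1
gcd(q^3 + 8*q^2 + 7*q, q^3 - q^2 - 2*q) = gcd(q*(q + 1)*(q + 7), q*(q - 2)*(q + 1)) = q^2 + q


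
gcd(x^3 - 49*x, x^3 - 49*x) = x^3 - 49*x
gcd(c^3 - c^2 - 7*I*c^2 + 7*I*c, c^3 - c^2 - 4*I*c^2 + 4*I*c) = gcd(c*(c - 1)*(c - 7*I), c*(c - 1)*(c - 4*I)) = c^2 - c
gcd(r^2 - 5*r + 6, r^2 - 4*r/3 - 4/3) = r - 2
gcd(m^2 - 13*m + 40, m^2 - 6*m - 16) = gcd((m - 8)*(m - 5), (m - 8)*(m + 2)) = m - 8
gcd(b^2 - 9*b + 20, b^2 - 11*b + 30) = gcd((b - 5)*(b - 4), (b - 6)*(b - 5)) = b - 5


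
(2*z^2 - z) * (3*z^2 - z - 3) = 6*z^4 - 5*z^3 - 5*z^2 + 3*z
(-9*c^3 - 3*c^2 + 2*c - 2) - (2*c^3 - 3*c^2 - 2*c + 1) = -11*c^3 + 4*c - 3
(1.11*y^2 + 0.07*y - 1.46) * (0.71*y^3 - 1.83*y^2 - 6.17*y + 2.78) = 0.7881*y^5 - 1.9816*y^4 - 8.0134*y^3 + 5.3257*y^2 + 9.2028*y - 4.0588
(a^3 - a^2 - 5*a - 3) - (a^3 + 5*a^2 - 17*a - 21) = -6*a^2 + 12*a + 18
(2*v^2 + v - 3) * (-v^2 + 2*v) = -2*v^4 + 3*v^3 + 5*v^2 - 6*v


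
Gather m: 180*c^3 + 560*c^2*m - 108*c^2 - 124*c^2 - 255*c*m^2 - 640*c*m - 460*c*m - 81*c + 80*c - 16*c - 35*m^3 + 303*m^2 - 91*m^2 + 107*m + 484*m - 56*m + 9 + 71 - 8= 180*c^3 - 232*c^2 - 17*c - 35*m^3 + m^2*(212 - 255*c) + m*(560*c^2 - 1100*c + 535) + 72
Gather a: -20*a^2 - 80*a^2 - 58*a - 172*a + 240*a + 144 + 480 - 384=-100*a^2 + 10*a + 240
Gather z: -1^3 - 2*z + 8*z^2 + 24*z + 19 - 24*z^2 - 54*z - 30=-16*z^2 - 32*z - 12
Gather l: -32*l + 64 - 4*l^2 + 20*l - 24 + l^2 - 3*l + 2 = -3*l^2 - 15*l + 42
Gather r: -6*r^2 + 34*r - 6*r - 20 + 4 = -6*r^2 + 28*r - 16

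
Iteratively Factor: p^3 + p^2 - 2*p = (p + 2)*(p^2 - p) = p*(p + 2)*(p - 1)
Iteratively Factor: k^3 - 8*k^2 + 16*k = (k - 4)*(k^2 - 4*k) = (k - 4)^2*(k)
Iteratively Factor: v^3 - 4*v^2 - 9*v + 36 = (v - 4)*(v^2 - 9) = (v - 4)*(v - 3)*(v + 3)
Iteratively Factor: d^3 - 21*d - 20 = (d + 1)*(d^2 - d - 20) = (d + 1)*(d + 4)*(d - 5)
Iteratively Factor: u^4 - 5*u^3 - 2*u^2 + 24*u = (u - 4)*(u^3 - u^2 - 6*u) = u*(u - 4)*(u^2 - u - 6) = u*(u - 4)*(u + 2)*(u - 3)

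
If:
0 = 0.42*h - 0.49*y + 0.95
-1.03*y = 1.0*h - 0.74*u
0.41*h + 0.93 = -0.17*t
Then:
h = 1.16666666666667*y - 2.26190476190476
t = -2.81372549019608*y - 0.015406162464986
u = 2.96846846846847*y - 3.05662805662806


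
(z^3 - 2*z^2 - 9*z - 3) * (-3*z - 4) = -3*z^4 + 2*z^3 + 35*z^2 + 45*z + 12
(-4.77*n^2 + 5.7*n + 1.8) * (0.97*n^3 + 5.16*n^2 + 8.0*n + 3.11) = -4.6269*n^5 - 19.0842*n^4 - 7.002*n^3 + 40.0533*n^2 + 32.127*n + 5.598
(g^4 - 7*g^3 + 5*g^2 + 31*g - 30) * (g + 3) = g^5 - 4*g^4 - 16*g^3 + 46*g^2 + 63*g - 90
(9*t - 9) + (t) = 10*t - 9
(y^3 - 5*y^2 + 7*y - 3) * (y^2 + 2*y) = y^5 - 3*y^4 - 3*y^3 + 11*y^2 - 6*y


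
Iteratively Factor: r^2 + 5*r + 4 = (r + 4)*(r + 1)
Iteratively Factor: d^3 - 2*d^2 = (d)*(d^2 - 2*d) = d*(d - 2)*(d)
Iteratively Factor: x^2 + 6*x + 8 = (x + 4)*(x + 2)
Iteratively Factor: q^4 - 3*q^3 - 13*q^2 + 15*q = (q)*(q^3 - 3*q^2 - 13*q + 15) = q*(q - 1)*(q^2 - 2*q - 15) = q*(q - 1)*(q + 3)*(q - 5)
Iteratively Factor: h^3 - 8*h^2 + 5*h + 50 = (h - 5)*(h^2 - 3*h - 10) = (h - 5)^2*(h + 2)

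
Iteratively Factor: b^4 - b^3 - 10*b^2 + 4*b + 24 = (b + 2)*(b^3 - 3*b^2 - 4*b + 12) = (b + 2)^2*(b^2 - 5*b + 6) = (b - 2)*(b + 2)^2*(b - 3)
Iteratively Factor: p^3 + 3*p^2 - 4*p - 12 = (p - 2)*(p^2 + 5*p + 6) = (p - 2)*(p + 3)*(p + 2)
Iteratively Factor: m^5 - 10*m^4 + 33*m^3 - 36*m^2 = (m - 3)*(m^4 - 7*m^3 + 12*m^2) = (m - 4)*(m - 3)*(m^3 - 3*m^2) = m*(m - 4)*(m - 3)*(m^2 - 3*m) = m^2*(m - 4)*(m - 3)*(m - 3)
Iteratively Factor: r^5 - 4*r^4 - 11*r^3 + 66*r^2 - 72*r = (r - 3)*(r^4 - r^3 - 14*r^2 + 24*r) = r*(r - 3)*(r^3 - r^2 - 14*r + 24) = r*(r - 3)*(r + 4)*(r^2 - 5*r + 6) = r*(r - 3)^2*(r + 4)*(r - 2)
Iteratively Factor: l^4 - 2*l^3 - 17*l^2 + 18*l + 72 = (l - 4)*(l^3 + 2*l^2 - 9*l - 18) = (l - 4)*(l + 2)*(l^2 - 9) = (l - 4)*(l - 3)*(l + 2)*(l + 3)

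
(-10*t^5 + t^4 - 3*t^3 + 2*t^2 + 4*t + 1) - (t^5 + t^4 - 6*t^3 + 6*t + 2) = -11*t^5 + 3*t^3 + 2*t^2 - 2*t - 1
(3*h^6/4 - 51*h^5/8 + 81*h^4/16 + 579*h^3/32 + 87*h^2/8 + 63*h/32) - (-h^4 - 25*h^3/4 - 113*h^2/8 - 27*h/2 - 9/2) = 3*h^6/4 - 51*h^5/8 + 97*h^4/16 + 779*h^3/32 + 25*h^2 + 495*h/32 + 9/2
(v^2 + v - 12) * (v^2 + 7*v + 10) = v^4 + 8*v^3 + 5*v^2 - 74*v - 120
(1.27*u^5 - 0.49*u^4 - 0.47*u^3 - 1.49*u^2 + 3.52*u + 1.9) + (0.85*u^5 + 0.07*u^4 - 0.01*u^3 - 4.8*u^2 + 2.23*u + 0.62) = 2.12*u^5 - 0.42*u^4 - 0.48*u^3 - 6.29*u^2 + 5.75*u + 2.52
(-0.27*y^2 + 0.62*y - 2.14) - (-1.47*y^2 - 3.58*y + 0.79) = 1.2*y^2 + 4.2*y - 2.93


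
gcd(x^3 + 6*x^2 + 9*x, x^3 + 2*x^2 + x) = x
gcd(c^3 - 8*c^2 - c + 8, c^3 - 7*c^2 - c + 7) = c^2 - 1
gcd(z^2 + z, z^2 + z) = z^2 + z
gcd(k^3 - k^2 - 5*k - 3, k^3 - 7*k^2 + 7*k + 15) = k^2 - 2*k - 3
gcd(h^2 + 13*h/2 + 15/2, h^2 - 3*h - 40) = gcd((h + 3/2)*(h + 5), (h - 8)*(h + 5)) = h + 5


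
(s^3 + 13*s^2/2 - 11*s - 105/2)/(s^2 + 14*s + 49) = (2*s^2 - s - 15)/(2*(s + 7))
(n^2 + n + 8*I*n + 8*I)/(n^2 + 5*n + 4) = (n + 8*I)/(n + 4)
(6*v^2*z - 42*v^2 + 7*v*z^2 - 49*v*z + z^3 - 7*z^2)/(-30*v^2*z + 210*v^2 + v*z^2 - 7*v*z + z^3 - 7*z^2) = (v + z)/(-5*v + z)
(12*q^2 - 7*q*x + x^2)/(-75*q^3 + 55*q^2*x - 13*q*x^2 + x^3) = (-4*q + x)/(25*q^2 - 10*q*x + x^2)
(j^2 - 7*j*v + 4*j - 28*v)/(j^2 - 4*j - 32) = (j - 7*v)/(j - 8)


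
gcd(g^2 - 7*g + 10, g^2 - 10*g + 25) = g - 5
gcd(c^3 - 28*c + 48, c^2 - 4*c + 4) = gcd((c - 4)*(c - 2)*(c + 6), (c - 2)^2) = c - 2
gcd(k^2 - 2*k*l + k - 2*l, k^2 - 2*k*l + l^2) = 1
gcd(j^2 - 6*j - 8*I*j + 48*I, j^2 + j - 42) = j - 6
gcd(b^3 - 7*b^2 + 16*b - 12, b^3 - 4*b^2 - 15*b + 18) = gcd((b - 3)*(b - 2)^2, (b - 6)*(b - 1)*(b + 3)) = 1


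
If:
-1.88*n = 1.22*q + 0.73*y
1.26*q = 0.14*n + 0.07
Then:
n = -0.362183020948181*y - 0.0336273428886439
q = 0.051819184123484 - 0.0402425578831312*y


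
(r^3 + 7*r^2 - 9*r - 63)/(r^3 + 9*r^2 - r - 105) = (r + 3)/(r + 5)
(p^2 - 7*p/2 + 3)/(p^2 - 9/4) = 2*(p - 2)/(2*p + 3)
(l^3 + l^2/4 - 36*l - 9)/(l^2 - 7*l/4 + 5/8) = 2*(4*l^3 + l^2 - 144*l - 36)/(8*l^2 - 14*l + 5)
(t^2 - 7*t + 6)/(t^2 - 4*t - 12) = (t - 1)/(t + 2)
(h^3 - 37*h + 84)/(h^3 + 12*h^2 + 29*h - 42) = (h^2 - 7*h + 12)/(h^2 + 5*h - 6)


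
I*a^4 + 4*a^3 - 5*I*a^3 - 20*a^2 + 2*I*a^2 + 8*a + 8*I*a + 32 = (a - 4)*(a - 2)*(a - 4*I)*(I*a + I)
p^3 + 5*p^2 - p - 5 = (p - 1)*(p + 1)*(p + 5)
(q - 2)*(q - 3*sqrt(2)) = q^2 - 3*sqrt(2)*q - 2*q + 6*sqrt(2)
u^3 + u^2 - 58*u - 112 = (u - 8)*(u + 2)*(u + 7)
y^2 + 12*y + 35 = (y + 5)*(y + 7)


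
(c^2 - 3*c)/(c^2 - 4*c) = (c - 3)/(c - 4)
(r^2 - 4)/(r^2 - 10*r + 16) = (r + 2)/(r - 8)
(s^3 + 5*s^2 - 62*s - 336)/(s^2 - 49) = (s^2 - 2*s - 48)/(s - 7)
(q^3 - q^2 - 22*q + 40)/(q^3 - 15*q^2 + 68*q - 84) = (q^2 + q - 20)/(q^2 - 13*q + 42)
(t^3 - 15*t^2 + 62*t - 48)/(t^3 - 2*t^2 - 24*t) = (t^2 - 9*t + 8)/(t*(t + 4))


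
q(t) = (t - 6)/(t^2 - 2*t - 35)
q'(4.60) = -0.02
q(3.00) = 0.09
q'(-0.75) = -0.05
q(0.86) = 0.14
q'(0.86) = -0.03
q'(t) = (2 - 2*t)*(t - 6)/(t^2 - 2*t - 35)^2 + 1/(t^2 - 2*t - 35)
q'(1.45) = -0.02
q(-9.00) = -0.23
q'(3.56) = -0.02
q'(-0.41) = -0.05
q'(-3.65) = -0.50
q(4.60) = 0.06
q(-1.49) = 0.25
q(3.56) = 0.08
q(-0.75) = 0.20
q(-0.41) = 0.19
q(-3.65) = 0.67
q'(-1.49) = -0.08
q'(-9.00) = -0.06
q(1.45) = 0.13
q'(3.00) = -0.02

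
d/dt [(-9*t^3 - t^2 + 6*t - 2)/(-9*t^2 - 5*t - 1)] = (81*t^4 + 90*t^3 + 86*t^2 - 34*t - 16)/(81*t^4 + 90*t^3 + 43*t^2 + 10*t + 1)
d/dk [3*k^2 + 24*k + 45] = 6*k + 24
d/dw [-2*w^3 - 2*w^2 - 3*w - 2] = -6*w^2 - 4*w - 3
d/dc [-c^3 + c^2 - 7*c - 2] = -3*c^2 + 2*c - 7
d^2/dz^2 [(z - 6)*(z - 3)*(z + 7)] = 6*z - 4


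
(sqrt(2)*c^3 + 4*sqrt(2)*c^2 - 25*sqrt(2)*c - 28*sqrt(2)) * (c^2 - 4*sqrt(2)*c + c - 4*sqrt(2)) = sqrt(2)*c^5 - 8*c^4 + 5*sqrt(2)*c^4 - 40*c^3 - 21*sqrt(2)*c^3 - 53*sqrt(2)*c^2 + 168*c^2 - 28*sqrt(2)*c + 424*c + 224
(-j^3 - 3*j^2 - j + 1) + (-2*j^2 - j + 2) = -j^3 - 5*j^2 - 2*j + 3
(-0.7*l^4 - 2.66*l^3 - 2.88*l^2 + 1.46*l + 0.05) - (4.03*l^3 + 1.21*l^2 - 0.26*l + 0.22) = -0.7*l^4 - 6.69*l^3 - 4.09*l^2 + 1.72*l - 0.17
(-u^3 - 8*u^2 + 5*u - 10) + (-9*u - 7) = -u^3 - 8*u^2 - 4*u - 17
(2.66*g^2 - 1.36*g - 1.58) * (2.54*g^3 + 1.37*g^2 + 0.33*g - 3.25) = 6.7564*g^5 + 0.1898*g^4 - 4.9986*g^3 - 11.2584*g^2 + 3.8986*g + 5.135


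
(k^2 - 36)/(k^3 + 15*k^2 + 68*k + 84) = (k - 6)/(k^2 + 9*k + 14)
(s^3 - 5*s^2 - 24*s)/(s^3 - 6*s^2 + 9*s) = (s^2 - 5*s - 24)/(s^2 - 6*s + 9)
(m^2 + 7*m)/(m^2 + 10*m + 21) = m/(m + 3)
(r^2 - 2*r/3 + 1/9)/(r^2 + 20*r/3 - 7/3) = (r - 1/3)/(r + 7)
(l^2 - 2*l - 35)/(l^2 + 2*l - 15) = (l - 7)/(l - 3)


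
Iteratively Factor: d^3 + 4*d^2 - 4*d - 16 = (d + 4)*(d^2 - 4) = (d - 2)*(d + 4)*(d + 2)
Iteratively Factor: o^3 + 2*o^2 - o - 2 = (o - 1)*(o^2 + 3*o + 2) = (o - 1)*(o + 2)*(o + 1)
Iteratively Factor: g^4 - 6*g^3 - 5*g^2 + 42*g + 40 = (g - 4)*(g^3 - 2*g^2 - 13*g - 10) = (g - 5)*(g - 4)*(g^2 + 3*g + 2) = (g - 5)*(g - 4)*(g + 2)*(g + 1)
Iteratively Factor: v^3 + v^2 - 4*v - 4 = (v - 2)*(v^2 + 3*v + 2) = (v - 2)*(v + 2)*(v + 1)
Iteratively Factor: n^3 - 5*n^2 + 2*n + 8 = (n - 2)*(n^2 - 3*n - 4) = (n - 2)*(n + 1)*(n - 4)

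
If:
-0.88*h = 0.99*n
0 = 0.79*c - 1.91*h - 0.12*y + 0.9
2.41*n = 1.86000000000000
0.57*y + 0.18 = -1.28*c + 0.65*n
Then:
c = -2.35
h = -0.87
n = 0.77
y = 5.84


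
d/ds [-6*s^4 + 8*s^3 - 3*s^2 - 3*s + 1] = -24*s^3 + 24*s^2 - 6*s - 3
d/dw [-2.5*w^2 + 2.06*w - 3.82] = 2.06 - 5.0*w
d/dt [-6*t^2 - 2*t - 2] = -12*t - 2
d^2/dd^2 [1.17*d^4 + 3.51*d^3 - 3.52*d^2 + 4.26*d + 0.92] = 14.04*d^2 + 21.06*d - 7.04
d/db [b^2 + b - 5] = 2*b + 1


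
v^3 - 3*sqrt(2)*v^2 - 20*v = v*(v - 5*sqrt(2))*(v + 2*sqrt(2))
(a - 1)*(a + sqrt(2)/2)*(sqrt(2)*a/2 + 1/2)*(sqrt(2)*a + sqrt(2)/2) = a^4 - a^3/2 + sqrt(2)*a^3 - sqrt(2)*a^2/2 - sqrt(2)*a/2 - a/4 - 1/4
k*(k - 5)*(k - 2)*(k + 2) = k^4 - 5*k^3 - 4*k^2 + 20*k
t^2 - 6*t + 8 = (t - 4)*(t - 2)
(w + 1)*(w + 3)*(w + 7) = w^3 + 11*w^2 + 31*w + 21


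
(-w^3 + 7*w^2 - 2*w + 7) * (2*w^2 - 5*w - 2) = -2*w^5 + 19*w^4 - 37*w^3 + 10*w^2 - 31*w - 14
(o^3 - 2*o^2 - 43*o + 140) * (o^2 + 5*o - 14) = o^5 + 3*o^4 - 67*o^3 - 47*o^2 + 1302*o - 1960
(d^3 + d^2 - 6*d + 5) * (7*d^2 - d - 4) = 7*d^5 + 6*d^4 - 47*d^3 + 37*d^2 + 19*d - 20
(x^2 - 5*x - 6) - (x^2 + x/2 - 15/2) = 3/2 - 11*x/2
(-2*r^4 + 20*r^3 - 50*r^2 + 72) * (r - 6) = -2*r^5 + 32*r^4 - 170*r^3 + 300*r^2 + 72*r - 432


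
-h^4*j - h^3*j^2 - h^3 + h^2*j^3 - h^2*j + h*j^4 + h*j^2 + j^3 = (-h + j)*(h + j)^2*(h*j + 1)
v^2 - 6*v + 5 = (v - 5)*(v - 1)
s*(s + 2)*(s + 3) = s^3 + 5*s^2 + 6*s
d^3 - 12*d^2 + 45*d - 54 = (d - 6)*(d - 3)^2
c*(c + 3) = c^2 + 3*c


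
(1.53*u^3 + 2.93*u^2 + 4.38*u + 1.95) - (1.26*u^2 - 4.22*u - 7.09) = 1.53*u^3 + 1.67*u^2 + 8.6*u + 9.04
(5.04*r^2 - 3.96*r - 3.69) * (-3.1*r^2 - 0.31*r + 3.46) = -15.624*r^4 + 10.7136*r^3 + 30.105*r^2 - 12.5577*r - 12.7674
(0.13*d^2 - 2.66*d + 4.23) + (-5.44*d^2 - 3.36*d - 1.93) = -5.31*d^2 - 6.02*d + 2.3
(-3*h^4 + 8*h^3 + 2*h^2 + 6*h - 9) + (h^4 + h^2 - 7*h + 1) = -2*h^4 + 8*h^3 + 3*h^2 - h - 8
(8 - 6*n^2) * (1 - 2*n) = 12*n^3 - 6*n^2 - 16*n + 8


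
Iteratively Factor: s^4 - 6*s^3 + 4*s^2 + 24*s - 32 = (s - 4)*(s^3 - 2*s^2 - 4*s + 8) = (s - 4)*(s - 2)*(s^2 - 4) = (s - 4)*(s - 2)*(s + 2)*(s - 2)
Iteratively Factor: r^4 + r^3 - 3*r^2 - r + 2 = (r + 2)*(r^3 - r^2 - r + 1) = (r + 1)*(r + 2)*(r^2 - 2*r + 1) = (r - 1)*(r + 1)*(r + 2)*(r - 1)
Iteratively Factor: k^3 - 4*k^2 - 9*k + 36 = (k + 3)*(k^2 - 7*k + 12) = (k - 3)*(k + 3)*(k - 4)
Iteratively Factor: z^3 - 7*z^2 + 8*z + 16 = (z - 4)*(z^2 - 3*z - 4) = (z - 4)*(z + 1)*(z - 4)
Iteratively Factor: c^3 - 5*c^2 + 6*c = (c - 2)*(c^2 - 3*c) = (c - 3)*(c - 2)*(c)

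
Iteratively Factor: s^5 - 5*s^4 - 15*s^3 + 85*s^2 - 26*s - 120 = (s - 3)*(s^4 - 2*s^3 - 21*s^2 + 22*s + 40) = (s - 3)*(s + 1)*(s^3 - 3*s^2 - 18*s + 40) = (s - 3)*(s - 2)*(s + 1)*(s^2 - s - 20) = (s - 3)*(s - 2)*(s + 1)*(s + 4)*(s - 5)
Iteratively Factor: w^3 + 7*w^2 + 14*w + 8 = (w + 1)*(w^2 + 6*w + 8) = (w + 1)*(w + 4)*(w + 2)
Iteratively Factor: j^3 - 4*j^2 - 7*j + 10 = (j + 2)*(j^2 - 6*j + 5) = (j - 5)*(j + 2)*(j - 1)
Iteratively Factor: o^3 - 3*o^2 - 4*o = (o - 4)*(o^2 + o) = (o - 4)*(o + 1)*(o)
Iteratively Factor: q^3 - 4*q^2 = (q - 4)*(q^2) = q*(q - 4)*(q)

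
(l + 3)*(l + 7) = l^2 + 10*l + 21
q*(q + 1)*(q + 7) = q^3 + 8*q^2 + 7*q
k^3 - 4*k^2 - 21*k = k*(k - 7)*(k + 3)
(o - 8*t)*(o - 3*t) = o^2 - 11*o*t + 24*t^2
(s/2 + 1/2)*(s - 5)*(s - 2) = s^3/2 - 3*s^2 + 3*s/2 + 5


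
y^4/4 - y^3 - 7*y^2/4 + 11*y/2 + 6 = (y/2 + 1/2)*(y/2 + 1)*(y - 4)*(y - 3)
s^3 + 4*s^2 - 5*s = s*(s - 1)*(s + 5)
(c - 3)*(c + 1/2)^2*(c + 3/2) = c^4 - c^3/2 - 23*c^2/4 - 39*c/8 - 9/8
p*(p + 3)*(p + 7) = p^3 + 10*p^2 + 21*p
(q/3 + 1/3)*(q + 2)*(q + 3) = q^3/3 + 2*q^2 + 11*q/3 + 2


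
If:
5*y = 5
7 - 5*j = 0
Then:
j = 7/5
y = 1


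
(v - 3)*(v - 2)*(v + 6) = v^3 + v^2 - 24*v + 36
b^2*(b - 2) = b^3 - 2*b^2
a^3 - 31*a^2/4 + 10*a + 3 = (a - 6)*(a - 2)*(a + 1/4)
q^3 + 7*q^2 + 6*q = q*(q + 1)*(q + 6)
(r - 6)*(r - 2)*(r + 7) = r^3 - r^2 - 44*r + 84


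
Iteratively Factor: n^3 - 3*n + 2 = (n - 1)*(n^2 + n - 2) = (n - 1)*(n + 2)*(n - 1)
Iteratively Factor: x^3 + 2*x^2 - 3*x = (x)*(x^2 + 2*x - 3) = x*(x + 3)*(x - 1)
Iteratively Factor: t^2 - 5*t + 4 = (t - 4)*(t - 1)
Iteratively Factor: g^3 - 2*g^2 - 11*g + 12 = (g - 1)*(g^2 - g - 12) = (g - 1)*(g + 3)*(g - 4)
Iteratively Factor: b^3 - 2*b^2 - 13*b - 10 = (b + 1)*(b^2 - 3*b - 10) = (b - 5)*(b + 1)*(b + 2)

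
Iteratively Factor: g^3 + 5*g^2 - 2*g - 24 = (g - 2)*(g^2 + 7*g + 12) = (g - 2)*(g + 3)*(g + 4)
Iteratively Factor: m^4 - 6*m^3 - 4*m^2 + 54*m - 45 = (m - 5)*(m^3 - m^2 - 9*m + 9) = (m - 5)*(m - 3)*(m^2 + 2*m - 3) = (m - 5)*(m - 3)*(m + 3)*(m - 1)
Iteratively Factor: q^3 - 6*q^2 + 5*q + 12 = (q - 3)*(q^2 - 3*q - 4) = (q - 4)*(q - 3)*(q + 1)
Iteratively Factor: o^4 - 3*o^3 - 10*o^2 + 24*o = (o + 3)*(o^3 - 6*o^2 + 8*o) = (o - 2)*(o + 3)*(o^2 - 4*o) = (o - 4)*(o - 2)*(o + 3)*(o)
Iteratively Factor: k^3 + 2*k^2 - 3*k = (k - 1)*(k^2 + 3*k) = (k - 1)*(k + 3)*(k)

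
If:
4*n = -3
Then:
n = -3/4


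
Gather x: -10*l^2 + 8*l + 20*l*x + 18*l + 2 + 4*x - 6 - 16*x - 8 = -10*l^2 + 26*l + x*(20*l - 12) - 12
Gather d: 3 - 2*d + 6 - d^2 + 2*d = 9 - d^2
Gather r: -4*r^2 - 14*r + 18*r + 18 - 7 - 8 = -4*r^2 + 4*r + 3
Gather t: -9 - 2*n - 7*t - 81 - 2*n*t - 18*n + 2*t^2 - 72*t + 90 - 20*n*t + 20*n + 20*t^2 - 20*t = 22*t^2 + t*(-22*n - 99)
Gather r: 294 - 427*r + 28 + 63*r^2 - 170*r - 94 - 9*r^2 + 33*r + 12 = 54*r^2 - 564*r + 240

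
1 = 1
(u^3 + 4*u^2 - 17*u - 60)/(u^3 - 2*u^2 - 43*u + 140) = (u^2 + 8*u + 15)/(u^2 + 2*u - 35)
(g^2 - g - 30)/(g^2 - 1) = (g^2 - g - 30)/(g^2 - 1)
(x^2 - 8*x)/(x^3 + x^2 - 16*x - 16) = x*(x - 8)/(x^3 + x^2 - 16*x - 16)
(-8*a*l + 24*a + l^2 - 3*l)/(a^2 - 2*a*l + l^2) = (-8*a*l + 24*a + l^2 - 3*l)/(a^2 - 2*a*l + l^2)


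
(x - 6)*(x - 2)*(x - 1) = x^3 - 9*x^2 + 20*x - 12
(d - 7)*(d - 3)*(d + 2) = d^3 - 8*d^2 + d + 42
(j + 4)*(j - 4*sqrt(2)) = j^2 - 4*sqrt(2)*j + 4*j - 16*sqrt(2)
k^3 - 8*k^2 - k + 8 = (k - 8)*(k - 1)*(k + 1)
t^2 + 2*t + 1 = (t + 1)^2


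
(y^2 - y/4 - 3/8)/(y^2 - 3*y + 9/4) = (8*y^2 - 2*y - 3)/(2*(4*y^2 - 12*y + 9))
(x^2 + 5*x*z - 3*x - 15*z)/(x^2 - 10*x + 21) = (x + 5*z)/(x - 7)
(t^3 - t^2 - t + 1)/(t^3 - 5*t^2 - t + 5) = (t - 1)/(t - 5)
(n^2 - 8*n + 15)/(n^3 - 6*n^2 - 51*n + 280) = (n - 3)/(n^2 - n - 56)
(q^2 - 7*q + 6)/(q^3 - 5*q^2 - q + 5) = (q - 6)/(q^2 - 4*q - 5)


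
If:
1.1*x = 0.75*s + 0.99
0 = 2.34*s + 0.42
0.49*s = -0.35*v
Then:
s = -0.18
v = 0.25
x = 0.78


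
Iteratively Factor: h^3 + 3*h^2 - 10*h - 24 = (h - 3)*(h^2 + 6*h + 8) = (h - 3)*(h + 4)*(h + 2)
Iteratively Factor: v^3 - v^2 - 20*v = (v)*(v^2 - v - 20) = v*(v - 5)*(v + 4)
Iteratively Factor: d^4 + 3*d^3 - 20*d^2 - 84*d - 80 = (d + 4)*(d^3 - d^2 - 16*d - 20) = (d - 5)*(d + 4)*(d^2 + 4*d + 4) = (d - 5)*(d + 2)*(d + 4)*(d + 2)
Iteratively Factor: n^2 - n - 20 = (n + 4)*(n - 5)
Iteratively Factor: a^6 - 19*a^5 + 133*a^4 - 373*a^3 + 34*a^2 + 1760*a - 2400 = (a + 2)*(a^5 - 21*a^4 + 175*a^3 - 723*a^2 + 1480*a - 1200) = (a - 4)*(a + 2)*(a^4 - 17*a^3 + 107*a^2 - 295*a + 300) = (a - 4)*(a - 3)*(a + 2)*(a^3 - 14*a^2 + 65*a - 100) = (a - 5)*(a - 4)*(a - 3)*(a + 2)*(a^2 - 9*a + 20) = (a - 5)*(a - 4)^2*(a - 3)*(a + 2)*(a - 5)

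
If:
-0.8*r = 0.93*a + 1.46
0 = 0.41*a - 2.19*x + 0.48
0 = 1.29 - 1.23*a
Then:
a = 1.05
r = -3.04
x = 0.42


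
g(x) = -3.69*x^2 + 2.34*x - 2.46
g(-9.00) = -322.41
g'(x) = 2.34 - 7.38*x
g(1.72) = -9.35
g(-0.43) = -4.15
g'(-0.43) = 5.51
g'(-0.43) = 5.51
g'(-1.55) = 13.78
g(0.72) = -2.69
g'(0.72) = -2.97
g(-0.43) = -4.15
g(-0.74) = -6.21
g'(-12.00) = 90.90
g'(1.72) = -10.35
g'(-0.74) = 7.80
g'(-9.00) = 68.76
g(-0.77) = -6.45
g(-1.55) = -14.95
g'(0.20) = 0.86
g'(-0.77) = 8.02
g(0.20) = -2.14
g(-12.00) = -561.90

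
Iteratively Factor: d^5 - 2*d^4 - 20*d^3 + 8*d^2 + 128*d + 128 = (d + 2)*(d^4 - 4*d^3 - 12*d^2 + 32*d + 64) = (d + 2)^2*(d^3 - 6*d^2 + 32) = (d - 4)*(d + 2)^2*(d^2 - 2*d - 8) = (d - 4)*(d + 2)^3*(d - 4)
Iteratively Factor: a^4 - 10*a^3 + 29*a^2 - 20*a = (a - 4)*(a^3 - 6*a^2 + 5*a) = (a - 5)*(a - 4)*(a^2 - a) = (a - 5)*(a - 4)*(a - 1)*(a)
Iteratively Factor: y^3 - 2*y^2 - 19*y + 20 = (y - 5)*(y^2 + 3*y - 4) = (y - 5)*(y + 4)*(y - 1)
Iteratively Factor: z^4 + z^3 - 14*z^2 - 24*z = (z)*(z^3 + z^2 - 14*z - 24) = z*(z + 3)*(z^2 - 2*z - 8) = z*(z + 2)*(z + 3)*(z - 4)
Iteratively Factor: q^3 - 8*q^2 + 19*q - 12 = (q - 4)*(q^2 - 4*q + 3) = (q - 4)*(q - 3)*(q - 1)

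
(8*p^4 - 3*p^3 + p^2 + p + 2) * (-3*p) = -24*p^5 + 9*p^4 - 3*p^3 - 3*p^2 - 6*p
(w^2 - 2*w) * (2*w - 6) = 2*w^3 - 10*w^2 + 12*w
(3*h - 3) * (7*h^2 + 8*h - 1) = 21*h^3 + 3*h^2 - 27*h + 3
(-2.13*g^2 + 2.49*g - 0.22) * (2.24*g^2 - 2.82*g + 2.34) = -4.7712*g^4 + 11.5842*g^3 - 12.4988*g^2 + 6.447*g - 0.5148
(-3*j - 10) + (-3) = -3*j - 13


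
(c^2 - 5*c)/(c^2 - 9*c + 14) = c*(c - 5)/(c^2 - 9*c + 14)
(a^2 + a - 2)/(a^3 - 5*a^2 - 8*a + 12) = 1/(a - 6)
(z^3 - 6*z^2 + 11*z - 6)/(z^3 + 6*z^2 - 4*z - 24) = (z^2 - 4*z + 3)/(z^2 + 8*z + 12)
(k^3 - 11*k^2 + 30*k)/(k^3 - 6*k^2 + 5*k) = (k - 6)/(k - 1)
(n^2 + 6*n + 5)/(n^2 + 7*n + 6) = (n + 5)/(n + 6)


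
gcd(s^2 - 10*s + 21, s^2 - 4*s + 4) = 1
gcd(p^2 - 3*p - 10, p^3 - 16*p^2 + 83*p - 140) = p - 5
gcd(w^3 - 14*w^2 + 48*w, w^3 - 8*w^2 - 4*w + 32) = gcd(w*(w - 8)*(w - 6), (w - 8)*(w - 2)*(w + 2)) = w - 8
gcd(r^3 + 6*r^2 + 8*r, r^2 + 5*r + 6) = r + 2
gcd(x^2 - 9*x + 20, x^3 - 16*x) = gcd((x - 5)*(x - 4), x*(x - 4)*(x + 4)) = x - 4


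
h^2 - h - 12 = (h - 4)*(h + 3)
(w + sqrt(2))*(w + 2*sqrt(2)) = w^2 + 3*sqrt(2)*w + 4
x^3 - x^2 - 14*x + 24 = (x - 3)*(x - 2)*(x + 4)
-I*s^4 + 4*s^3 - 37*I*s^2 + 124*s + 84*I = (s - 6*I)*(s + 2*I)*(s + 7*I)*(-I*s + 1)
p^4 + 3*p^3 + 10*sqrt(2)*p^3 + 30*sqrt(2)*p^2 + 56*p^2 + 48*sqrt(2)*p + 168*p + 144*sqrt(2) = (p + 3)*(p + 2*sqrt(2))^2*(p + 6*sqrt(2))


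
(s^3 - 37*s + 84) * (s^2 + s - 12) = s^5 + s^4 - 49*s^3 + 47*s^2 + 528*s - 1008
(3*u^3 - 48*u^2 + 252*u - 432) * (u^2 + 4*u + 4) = 3*u^5 - 36*u^4 + 72*u^3 + 384*u^2 - 720*u - 1728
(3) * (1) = 3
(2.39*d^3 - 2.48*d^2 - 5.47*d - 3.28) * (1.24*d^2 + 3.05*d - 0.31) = 2.9636*d^5 + 4.2143*d^4 - 15.0877*d^3 - 19.9819*d^2 - 8.3083*d + 1.0168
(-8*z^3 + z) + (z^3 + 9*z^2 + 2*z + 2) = -7*z^3 + 9*z^2 + 3*z + 2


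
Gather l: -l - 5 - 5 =-l - 10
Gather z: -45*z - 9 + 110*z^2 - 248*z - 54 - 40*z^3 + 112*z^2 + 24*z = -40*z^3 + 222*z^2 - 269*z - 63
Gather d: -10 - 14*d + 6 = -14*d - 4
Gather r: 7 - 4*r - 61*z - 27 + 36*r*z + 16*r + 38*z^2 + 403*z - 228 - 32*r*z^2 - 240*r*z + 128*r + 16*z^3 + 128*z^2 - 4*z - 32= r*(-32*z^2 - 204*z + 140) + 16*z^3 + 166*z^2 + 338*z - 280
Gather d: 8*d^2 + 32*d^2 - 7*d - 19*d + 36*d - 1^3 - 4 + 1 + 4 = 40*d^2 + 10*d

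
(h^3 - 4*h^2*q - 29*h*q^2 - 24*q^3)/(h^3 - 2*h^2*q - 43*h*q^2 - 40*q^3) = (h + 3*q)/(h + 5*q)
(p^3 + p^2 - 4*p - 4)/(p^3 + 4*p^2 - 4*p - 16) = (p + 1)/(p + 4)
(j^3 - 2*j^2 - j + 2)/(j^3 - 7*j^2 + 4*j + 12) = (j - 1)/(j - 6)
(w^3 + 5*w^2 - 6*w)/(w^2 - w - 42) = w*(w - 1)/(w - 7)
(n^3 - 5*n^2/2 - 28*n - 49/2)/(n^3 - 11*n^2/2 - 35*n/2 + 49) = (n + 1)/(n - 2)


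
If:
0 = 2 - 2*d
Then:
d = 1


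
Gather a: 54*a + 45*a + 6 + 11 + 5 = 99*a + 22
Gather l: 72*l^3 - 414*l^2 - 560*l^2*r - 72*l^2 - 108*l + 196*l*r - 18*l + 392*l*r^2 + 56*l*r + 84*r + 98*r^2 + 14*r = 72*l^3 + l^2*(-560*r - 486) + l*(392*r^2 + 252*r - 126) + 98*r^2 + 98*r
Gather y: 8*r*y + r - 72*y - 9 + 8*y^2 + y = r + 8*y^2 + y*(8*r - 71) - 9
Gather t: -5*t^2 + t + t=-5*t^2 + 2*t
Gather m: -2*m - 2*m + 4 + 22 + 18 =44 - 4*m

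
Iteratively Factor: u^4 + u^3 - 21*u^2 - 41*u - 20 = (u + 1)*(u^3 - 21*u - 20) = (u + 1)*(u + 4)*(u^2 - 4*u - 5) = (u - 5)*(u + 1)*(u + 4)*(u + 1)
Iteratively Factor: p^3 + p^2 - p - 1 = (p + 1)*(p^2 - 1) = (p - 1)*(p + 1)*(p + 1)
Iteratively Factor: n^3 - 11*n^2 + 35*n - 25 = (n - 5)*(n^2 - 6*n + 5) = (n - 5)^2*(n - 1)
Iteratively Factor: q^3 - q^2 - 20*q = (q - 5)*(q^2 + 4*q) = (q - 5)*(q + 4)*(q)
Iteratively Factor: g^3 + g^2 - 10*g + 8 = (g - 1)*(g^2 + 2*g - 8) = (g - 2)*(g - 1)*(g + 4)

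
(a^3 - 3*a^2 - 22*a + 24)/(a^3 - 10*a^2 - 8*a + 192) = (a - 1)/(a - 8)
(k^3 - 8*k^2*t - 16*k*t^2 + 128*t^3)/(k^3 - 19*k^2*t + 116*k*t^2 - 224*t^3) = (-k - 4*t)/(-k + 7*t)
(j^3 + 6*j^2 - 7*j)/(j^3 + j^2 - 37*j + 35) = j/(j - 5)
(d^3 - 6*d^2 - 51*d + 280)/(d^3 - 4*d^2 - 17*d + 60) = (d^2 - d - 56)/(d^2 + d - 12)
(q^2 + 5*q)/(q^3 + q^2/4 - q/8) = 8*(q + 5)/(8*q^2 + 2*q - 1)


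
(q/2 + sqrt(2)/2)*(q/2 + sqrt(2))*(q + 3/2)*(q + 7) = q^4/4 + 3*sqrt(2)*q^3/4 + 17*q^3/8 + 29*q^2/8 + 51*sqrt(2)*q^2/8 + 17*q/2 + 63*sqrt(2)*q/8 + 21/2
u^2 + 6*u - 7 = (u - 1)*(u + 7)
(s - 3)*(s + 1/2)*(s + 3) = s^3 + s^2/2 - 9*s - 9/2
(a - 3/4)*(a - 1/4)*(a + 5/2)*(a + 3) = a^4 + 9*a^3/2 + 35*a^2/16 - 207*a/32 + 45/32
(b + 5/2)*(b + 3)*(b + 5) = b^3 + 21*b^2/2 + 35*b + 75/2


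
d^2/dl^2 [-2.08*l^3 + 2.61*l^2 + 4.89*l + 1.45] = 5.22 - 12.48*l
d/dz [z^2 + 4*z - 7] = 2*z + 4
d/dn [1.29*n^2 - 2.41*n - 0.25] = 2.58*n - 2.41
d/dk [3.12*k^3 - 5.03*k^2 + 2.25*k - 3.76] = 9.36*k^2 - 10.06*k + 2.25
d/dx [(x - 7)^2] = 2*x - 14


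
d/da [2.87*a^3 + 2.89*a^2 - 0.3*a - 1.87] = 8.61*a^2 + 5.78*a - 0.3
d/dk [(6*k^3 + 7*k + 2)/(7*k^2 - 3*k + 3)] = (42*k^4 - 36*k^3 + 5*k^2 - 28*k + 27)/(49*k^4 - 42*k^3 + 51*k^2 - 18*k + 9)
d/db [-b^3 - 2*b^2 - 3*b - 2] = -3*b^2 - 4*b - 3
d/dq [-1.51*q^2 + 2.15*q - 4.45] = 2.15 - 3.02*q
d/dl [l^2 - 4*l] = 2*l - 4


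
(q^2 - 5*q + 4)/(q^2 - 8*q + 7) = (q - 4)/(q - 7)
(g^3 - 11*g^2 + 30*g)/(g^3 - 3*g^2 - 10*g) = (g - 6)/(g + 2)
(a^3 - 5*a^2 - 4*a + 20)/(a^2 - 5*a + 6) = (a^2 - 3*a - 10)/(a - 3)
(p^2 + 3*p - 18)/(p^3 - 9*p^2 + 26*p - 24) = (p + 6)/(p^2 - 6*p + 8)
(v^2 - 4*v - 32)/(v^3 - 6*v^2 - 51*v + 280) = (v + 4)/(v^2 + 2*v - 35)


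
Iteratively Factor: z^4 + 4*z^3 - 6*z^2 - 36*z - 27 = (z - 3)*(z^3 + 7*z^2 + 15*z + 9) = (z - 3)*(z + 3)*(z^2 + 4*z + 3) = (z - 3)*(z + 1)*(z + 3)*(z + 3)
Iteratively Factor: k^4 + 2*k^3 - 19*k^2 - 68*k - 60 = (k + 2)*(k^3 - 19*k - 30) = (k - 5)*(k + 2)*(k^2 + 5*k + 6) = (k - 5)*(k + 2)*(k + 3)*(k + 2)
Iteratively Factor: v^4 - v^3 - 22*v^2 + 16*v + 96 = (v + 4)*(v^3 - 5*v^2 - 2*v + 24) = (v - 4)*(v + 4)*(v^2 - v - 6) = (v - 4)*(v + 2)*(v + 4)*(v - 3)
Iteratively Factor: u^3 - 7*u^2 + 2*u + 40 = (u - 5)*(u^2 - 2*u - 8) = (u - 5)*(u + 2)*(u - 4)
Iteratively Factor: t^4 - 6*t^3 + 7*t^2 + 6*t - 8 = (t + 1)*(t^3 - 7*t^2 + 14*t - 8) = (t - 2)*(t + 1)*(t^2 - 5*t + 4) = (t - 4)*(t - 2)*(t + 1)*(t - 1)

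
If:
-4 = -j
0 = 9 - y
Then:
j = 4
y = 9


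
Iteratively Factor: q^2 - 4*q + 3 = (q - 1)*(q - 3)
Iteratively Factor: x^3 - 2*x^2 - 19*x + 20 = (x - 1)*(x^2 - x - 20) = (x - 5)*(x - 1)*(x + 4)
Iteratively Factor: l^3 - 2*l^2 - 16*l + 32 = (l - 2)*(l^2 - 16) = (l - 2)*(l + 4)*(l - 4)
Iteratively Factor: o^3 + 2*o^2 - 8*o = (o - 2)*(o^2 + 4*o) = o*(o - 2)*(o + 4)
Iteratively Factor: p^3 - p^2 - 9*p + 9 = (p - 1)*(p^2 - 9) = (p - 3)*(p - 1)*(p + 3)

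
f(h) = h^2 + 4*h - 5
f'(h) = 2*h + 4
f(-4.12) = -4.51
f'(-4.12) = -4.24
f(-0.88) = -7.75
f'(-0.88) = 2.24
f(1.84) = 5.75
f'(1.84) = 7.68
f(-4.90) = -0.59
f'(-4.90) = -5.80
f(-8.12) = 28.45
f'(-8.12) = -12.24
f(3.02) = 16.20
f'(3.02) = 10.04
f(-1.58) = -8.82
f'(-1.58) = 0.84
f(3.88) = 25.57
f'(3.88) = 11.76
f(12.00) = 187.00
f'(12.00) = 28.00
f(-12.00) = 91.00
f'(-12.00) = -20.00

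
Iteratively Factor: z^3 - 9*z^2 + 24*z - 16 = (z - 1)*(z^2 - 8*z + 16) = (z - 4)*(z - 1)*(z - 4)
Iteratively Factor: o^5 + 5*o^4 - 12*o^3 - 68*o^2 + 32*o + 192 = (o + 4)*(o^4 + o^3 - 16*o^2 - 4*o + 48) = (o - 2)*(o + 4)*(o^3 + 3*o^2 - 10*o - 24) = (o - 2)*(o + 2)*(o + 4)*(o^2 + o - 12) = (o - 3)*(o - 2)*(o + 2)*(o + 4)*(o + 4)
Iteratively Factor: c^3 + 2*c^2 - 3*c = (c)*(c^2 + 2*c - 3) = c*(c - 1)*(c + 3)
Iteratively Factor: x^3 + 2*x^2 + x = (x + 1)*(x^2 + x) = x*(x + 1)*(x + 1)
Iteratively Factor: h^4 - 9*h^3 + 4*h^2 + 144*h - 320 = (h - 4)*(h^3 - 5*h^2 - 16*h + 80) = (h - 4)*(h + 4)*(h^2 - 9*h + 20) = (h - 4)^2*(h + 4)*(h - 5)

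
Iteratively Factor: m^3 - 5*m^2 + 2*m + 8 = (m + 1)*(m^2 - 6*m + 8) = (m - 2)*(m + 1)*(m - 4)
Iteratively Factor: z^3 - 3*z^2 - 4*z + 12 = (z + 2)*(z^2 - 5*z + 6) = (z - 3)*(z + 2)*(z - 2)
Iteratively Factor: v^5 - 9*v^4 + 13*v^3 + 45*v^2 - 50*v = (v - 1)*(v^4 - 8*v^3 + 5*v^2 + 50*v) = (v - 1)*(v + 2)*(v^3 - 10*v^2 + 25*v) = (v - 5)*(v - 1)*(v + 2)*(v^2 - 5*v) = (v - 5)^2*(v - 1)*(v + 2)*(v)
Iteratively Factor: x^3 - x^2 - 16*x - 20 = (x - 5)*(x^2 + 4*x + 4) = (x - 5)*(x + 2)*(x + 2)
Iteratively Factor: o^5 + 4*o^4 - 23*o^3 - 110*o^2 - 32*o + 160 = (o - 5)*(o^4 + 9*o^3 + 22*o^2 - 32) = (o - 5)*(o + 4)*(o^3 + 5*o^2 + 2*o - 8) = (o - 5)*(o + 4)^2*(o^2 + o - 2) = (o - 5)*(o - 1)*(o + 4)^2*(o + 2)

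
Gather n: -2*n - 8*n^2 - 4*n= -8*n^2 - 6*n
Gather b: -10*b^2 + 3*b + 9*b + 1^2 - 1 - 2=-10*b^2 + 12*b - 2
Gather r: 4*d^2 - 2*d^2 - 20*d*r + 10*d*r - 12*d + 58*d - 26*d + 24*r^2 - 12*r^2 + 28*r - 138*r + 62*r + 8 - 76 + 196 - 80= 2*d^2 + 20*d + 12*r^2 + r*(-10*d - 48) + 48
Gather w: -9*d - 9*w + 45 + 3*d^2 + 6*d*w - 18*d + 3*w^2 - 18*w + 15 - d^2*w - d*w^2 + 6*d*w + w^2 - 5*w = 3*d^2 - 27*d + w^2*(4 - d) + w*(-d^2 + 12*d - 32) + 60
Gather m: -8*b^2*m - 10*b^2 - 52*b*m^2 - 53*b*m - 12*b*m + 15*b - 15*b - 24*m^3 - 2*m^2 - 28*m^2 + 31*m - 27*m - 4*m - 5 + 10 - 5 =-10*b^2 - 24*m^3 + m^2*(-52*b - 30) + m*(-8*b^2 - 65*b)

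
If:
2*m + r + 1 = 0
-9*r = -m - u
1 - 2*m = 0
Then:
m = 1/2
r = -2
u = -37/2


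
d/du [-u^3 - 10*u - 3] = -3*u^2 - 10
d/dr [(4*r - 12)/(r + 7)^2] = 4*(13 - r)/(r + 7)^3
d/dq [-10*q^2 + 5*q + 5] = 5 - 20*q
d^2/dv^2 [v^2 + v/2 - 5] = 2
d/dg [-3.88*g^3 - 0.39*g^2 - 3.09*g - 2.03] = -11.64*g^2 - 0.78*g - 3.09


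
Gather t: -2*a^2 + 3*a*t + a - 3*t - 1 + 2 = -2*a^2 + a + t*(3*a - 3) + 1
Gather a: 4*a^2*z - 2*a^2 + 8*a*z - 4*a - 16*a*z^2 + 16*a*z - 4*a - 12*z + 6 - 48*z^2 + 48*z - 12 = a^2*(4*z - 2) + a*(-16*z^2 + 24*z - 8) - 48*z^2 + 36*z - 6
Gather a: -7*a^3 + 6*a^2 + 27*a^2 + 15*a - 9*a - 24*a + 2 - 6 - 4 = -7*a^3 + 33*a^2 - 18*a - 8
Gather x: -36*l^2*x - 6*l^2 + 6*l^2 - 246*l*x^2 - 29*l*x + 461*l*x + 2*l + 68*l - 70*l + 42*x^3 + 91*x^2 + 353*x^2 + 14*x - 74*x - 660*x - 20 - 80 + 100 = 42*x^3 + x^2*(444 - 246*l) + x*(-36*l^2 + 432*l - 720)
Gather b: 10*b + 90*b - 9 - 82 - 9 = 100*b - 100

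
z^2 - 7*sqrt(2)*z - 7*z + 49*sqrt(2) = (z - 7)*(z - 7*sqrt(2))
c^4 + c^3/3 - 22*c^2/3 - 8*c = c*(c - 3)*(c + 4/3)*(c + 2)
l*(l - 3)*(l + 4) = l^3 + l^2 - 12*l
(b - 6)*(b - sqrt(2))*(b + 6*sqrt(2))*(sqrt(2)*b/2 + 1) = sqrt(2)*b^4/2 - 3*sqrt(2)*b^3 + 6*b^3 - 36*b^2 - sqrt(2)*b^2 - 12*b + 6*sqrt(2)*b + 72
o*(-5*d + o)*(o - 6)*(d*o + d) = -5*d^2*o^3 + 25*d^2*o^2 + 30*d^2*o + d*o^4 - 5*d*o^3 - 6*d*o^2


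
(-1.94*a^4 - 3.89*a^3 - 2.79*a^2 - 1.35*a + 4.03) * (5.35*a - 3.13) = -10.379*a^5 - 14.7393*a^4 - 2.7508*a^3 + 1.5102*a^2 + 25.786*a - 12.6139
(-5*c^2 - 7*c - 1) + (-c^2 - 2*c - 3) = -6*c^2 - 9*c - 4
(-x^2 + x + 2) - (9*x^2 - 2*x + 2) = -10*x^2 + 3*x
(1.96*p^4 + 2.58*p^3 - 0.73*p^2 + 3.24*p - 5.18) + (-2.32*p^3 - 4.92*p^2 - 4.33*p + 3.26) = 1.96*p^4 + 0.26*p^3 - 5.65*p^2 - 1.09*p - 1.92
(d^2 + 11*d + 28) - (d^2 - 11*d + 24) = 22*d + 4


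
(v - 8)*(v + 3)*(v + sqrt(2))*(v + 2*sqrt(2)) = v^4 - 5*v^3 + 3*sqrt(2)*v^3 - 15*sqrt(2)*v^2 - 20*v^2 - 72*sqrt(2)*v - 20*v - 96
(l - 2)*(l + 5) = l^2 + 3*l - 10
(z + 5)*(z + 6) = z^2 + 11*z + 30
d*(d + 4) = d^2 + 4*d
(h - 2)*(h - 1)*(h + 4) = h^3 + h^2 - 10*h + 8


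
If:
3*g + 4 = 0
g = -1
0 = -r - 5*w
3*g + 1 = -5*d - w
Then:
No Solution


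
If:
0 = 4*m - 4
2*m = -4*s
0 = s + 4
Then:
No Solution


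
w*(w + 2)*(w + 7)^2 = w^4 + 16*w^3 + 77*w^2 + 98*w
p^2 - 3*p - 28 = (p - 7)*(p + 4)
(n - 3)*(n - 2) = n^2 - 5*n + 6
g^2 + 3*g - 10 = (g - 2)*(g + 5)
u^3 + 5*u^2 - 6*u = u*(u - 1)*(u + 6)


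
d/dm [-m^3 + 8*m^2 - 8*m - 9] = -3*m^2 + 16*m - 8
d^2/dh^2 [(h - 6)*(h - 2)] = 2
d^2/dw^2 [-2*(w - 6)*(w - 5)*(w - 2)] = 52 - 12*w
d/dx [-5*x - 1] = -5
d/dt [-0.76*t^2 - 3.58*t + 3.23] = -1.52*t - 3.58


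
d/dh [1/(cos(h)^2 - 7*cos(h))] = (2*cos(h) - 7)*sin(h)/((cos(h) - 7)^2*cos(h)^2)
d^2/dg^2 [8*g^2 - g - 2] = 16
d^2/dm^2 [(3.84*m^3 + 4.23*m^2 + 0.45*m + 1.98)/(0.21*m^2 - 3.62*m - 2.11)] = (-4.44089209850063e-16*m^5 + 7.105427357601e-15*m^4 + 110.515782*m^3 + 187.753914*m^2 + 94.741578*m + 84.438486)/(0.009261*m^6 - 0.478926*m^5 + 7.976619*m^4 - 37.813796*m^3 - 80.146029*m^2 - 48.349806*m - 9.393931)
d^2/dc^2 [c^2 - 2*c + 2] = 2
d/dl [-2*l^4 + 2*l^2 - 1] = -8*l^3 + 4*l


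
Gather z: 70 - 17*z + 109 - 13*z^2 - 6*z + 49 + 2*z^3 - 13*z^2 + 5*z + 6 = 2*z^3 - 26*z^2 - 18*z + 234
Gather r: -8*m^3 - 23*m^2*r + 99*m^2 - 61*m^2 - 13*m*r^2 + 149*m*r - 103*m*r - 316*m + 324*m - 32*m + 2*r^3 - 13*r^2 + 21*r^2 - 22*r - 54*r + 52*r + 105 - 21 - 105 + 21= -8*m^3 + 38*m^2 - 24*m + 2*r^3 + r^2*(8 - 13*m) + r*(-23*m^2 + 46*m - 24)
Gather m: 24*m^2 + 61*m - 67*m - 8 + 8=24*m^2 - 6*m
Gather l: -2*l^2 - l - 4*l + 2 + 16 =-2*l^2 - 5*l + 18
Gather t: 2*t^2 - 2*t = 2*t^2 - 2*t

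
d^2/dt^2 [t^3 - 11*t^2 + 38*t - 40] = 6*t - 22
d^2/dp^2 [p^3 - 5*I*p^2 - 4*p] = 6*p - 10*I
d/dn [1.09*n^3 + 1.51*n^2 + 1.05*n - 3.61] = 3.27*n^2 + 3.02*n + 1.05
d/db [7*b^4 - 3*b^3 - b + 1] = 28*b^3 - 9*b^2 - 1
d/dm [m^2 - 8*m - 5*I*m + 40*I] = 2*m - 8 - 5*I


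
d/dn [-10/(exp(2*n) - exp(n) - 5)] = (20*exp(n) - 10)*exp(n)/(-exp(2*n) + exp(n) + 5)^2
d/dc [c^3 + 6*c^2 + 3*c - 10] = 3*c^2 + 12*c + 3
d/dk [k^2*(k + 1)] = k*(3*k + 2)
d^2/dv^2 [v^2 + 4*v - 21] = 2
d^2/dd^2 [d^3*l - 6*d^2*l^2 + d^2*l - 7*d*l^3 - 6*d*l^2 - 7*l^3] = 2*l*(3*d - 6*l + 1)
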